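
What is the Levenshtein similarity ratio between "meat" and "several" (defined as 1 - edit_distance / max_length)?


Word 1: "meat" (length 4)
Word 2: "several" (length 7)
One optimal edit sequence:
  1. insert 's'  (+1)
  2. insert 'e'  (+1)
  3. substitute 'm' -> 'v'  (+1)
  4. keep 'e'
  5. insert 'r'  (+1)
  6. keep 'a'
  7. substitute 't' -> 'l'  (+1)
Edit distance = 5
Max length = max(4, 7) = 7
Similarity = 1 - 5/7
= 0.2857


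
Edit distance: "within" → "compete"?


Word 1: "within" (length 6)
Word 2: "compete" (length 7)
One optimal edit sequence (insert/delete/substitute each cost 1):
  1. insert 'c'  (+1)
  2. substitute 'w' -> 'o'  (+1)
  3. substitute 'i' -> 'm'  (+1)
  4. substitute 't' -> 'p'  (+1)
  5. substitute 'h' -> 'e'  (+1)
  6. substitute 'i' -> 't'  (+1)
  7. substitute 'n' -> 'e'  (+1)
Total edit operations: 7
Edit distance = 7


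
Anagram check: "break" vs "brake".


Word 1: "break" → sorted: abekr
Word 2: "brake" → sorted: abekr
Same letters? abekr == abekr
Anagram = Yes


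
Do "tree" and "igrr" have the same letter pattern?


Pattern of "tree": [0, 1, 2, 2]
Pattern of "igrr": [0, 1, 2, 2]
Patterns match
Same pattern = Yes


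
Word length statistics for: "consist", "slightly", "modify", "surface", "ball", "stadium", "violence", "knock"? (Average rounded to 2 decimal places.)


Lengths: "consist"=7, "slightly"=8, "modify"=6, "surface"=7, "ball"=4, "stadium"=7, "violence"=8, "knock"=5
Sum = 52, Count = 8
Average = 52/8 = 6.50
= avg=6.50, min=4, max=8


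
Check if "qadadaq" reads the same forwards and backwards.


Word: "qadadaq"
Reversed: "qadadaq"
Forward == Backward? qadadaq == qadadaq
Palindrome = Yes


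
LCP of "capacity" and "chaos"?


Word 1: "capacity"
Word 2: "chaos"
Comparing from start:
  Pos 0: 'c' == 'c'
  Pos 1: 'a' != 'h' (stop)
LCP = "c" (length 1)


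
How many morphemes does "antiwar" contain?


Word: "antiwar"
Morphemes: anti- + war
Each morpheme carries meaning
= 2 morphemes


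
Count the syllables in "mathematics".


Word: "mathematics"
Syllable breakdown: math | e | mat | ics
Counting: 4 parts
= 4 syllables


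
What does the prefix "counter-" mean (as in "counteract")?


Prefix: counter-
As in: counteract -> counter- + act
Meaning = against / opposite


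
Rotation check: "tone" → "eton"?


Word: "tone", Candidate: "eton"
Method: check if candidate is substring of word+word
"tonetone" contains "eton"? Yes
Is rotation = Yes


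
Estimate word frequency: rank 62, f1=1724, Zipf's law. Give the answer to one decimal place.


Zipf's law: f(r) = f(1) / r
f(1) = 1724
f(62) = 1724 / 62
= 27.8 occurrences


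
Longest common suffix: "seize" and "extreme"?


Word 1: "seize"
Word 2: "extreme"
Comparing from end:
  Pos -1: 'e' == 'e'
  Pos -2: 'z' != 'm' (stop)
LCS = "e" (length 1)


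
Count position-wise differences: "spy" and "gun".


Comparing character by character (same length = 3):
  Pos 0: 's' vs 'g' !=
  Pos 1: 'p' vs 'u' !=
  Pos 2: 'y' vs 'n' !=
Hamming distance = 3


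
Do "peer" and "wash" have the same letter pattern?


Pattern of "peer": [0, 1, 1, 2]
Pattern of "wash": [0, 1, 2, 3]
Patterns do not match
Same pattern = No


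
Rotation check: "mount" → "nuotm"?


Word: "mount", Candidate: "nuotm"
Method: check if candidate is substring of word+word
"mountmount" contains "nuotm"? No
Is rotation = No


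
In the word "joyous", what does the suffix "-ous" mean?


Suffix: -ous
As in: joyous -> joy + -ous
Meaning = having quality of


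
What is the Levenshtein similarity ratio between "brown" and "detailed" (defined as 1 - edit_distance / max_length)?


Word 1: "brown" (length 5)
Word 2: "detailed" (length 8)
One optimal edit sequence:
  1. insert 'd'  (+1)
  2. insert 'e'  (+1)
  3. insert 't'  (+1)
  4. substitute 'b' -> 'a'  (+1)
  5. substitute 'r' -> 'i'  (+1)
  6. substitute 'o' -> 'l'  (+1)
  7. substitute 'w' -> 'e'  (+1)
  8. substitute 'n' -> 'd'  (+1)
Edit distance = 8
Max length = max(5, 8) = 8
Similarity = 1 - 8/8
= 0.0000


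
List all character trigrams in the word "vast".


Word: "vast" (length 4)
Number of trigrams = 4 - 3 + 1 = 2
  Position 0: "vas"
  Position 1: "ast"
Trigrams = "vas", "ast"


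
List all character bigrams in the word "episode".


Word: "episode" (length 7)
Number of bigrams = 7 - 2 + 1 = 6
  Position 0: "ep"
  Position 1: "pi"
  Position 2: "is"
  Position 3: "so"
  Position 4: "od"
  Position 5: "de"
Bigrams = "ep", "pi", "is", "so", "od", "de"


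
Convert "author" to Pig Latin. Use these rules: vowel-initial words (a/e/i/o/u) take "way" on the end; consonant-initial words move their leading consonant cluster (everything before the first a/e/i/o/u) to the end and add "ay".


Word: "author"
Starts with vowel → add 'way'
Pig Latin = "authorway"


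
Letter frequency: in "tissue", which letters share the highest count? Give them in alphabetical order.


Word: "tissue"
Letter counts:
  'e': 1
  'i': 1
  's': 2
  't': 1
  'u': 1
Maximum count = 2
Most frequent = 's' (2 times each)


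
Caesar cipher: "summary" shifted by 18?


Word: "summary"
Shift: 18
Each letter → (letter + shift) mod 26:
  's' (18) + 18 = 10 → 'k'
  'u' (20) + 18 = 12 → 'm'
  'm' (12) + 18 = 4 → 'e'
  'm' (12) + 18 = 4 → 'e'
  'a' (0) + 18 = 18 → 's'
  'r' (17) + 18 = 9 → 'j'
  'y' (24) + 18 = 16 → 'q'
Result = "kmeesjq"


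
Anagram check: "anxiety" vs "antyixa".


Word 1: "anxiety" → sorted: aeintxy
Word 2: "antyixa" → sorted: aaintxy
Same letters? aeintxy != aaintxy
Anagram = No


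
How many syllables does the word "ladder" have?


Word: "ladder"
Syllable breakdown: lad · der
Counting: 2 parts
= 2 syllables


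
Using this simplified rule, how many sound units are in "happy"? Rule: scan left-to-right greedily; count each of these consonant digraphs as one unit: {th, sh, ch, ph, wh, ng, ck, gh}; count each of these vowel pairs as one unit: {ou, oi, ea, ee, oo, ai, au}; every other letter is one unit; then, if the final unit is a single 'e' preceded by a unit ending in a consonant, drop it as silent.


Word: "happy" (5 letters)
Left-to-right scan:
  [1] 'h' (letter)
  [2] 'a' (letter)
  [3] 'p' (letter)
  [4] 'p' (letter)
  [5] 'y' (letter)
Units from scan: 5
Sound units = 5 units


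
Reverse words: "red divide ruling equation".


Original: "red divide ruling equation"
Words (1..n): red | divide | ruling | equation
Reversed (n..1): equation | ruling | divide | red
Result = "equation ruling divide red"


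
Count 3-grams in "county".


Word: "county" (length 6)
Number of 3-grams = length - 3 + 1 = 6 - 3 + 1
= 4


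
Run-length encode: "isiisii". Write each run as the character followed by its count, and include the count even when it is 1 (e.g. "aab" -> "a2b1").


String: "isiisii"
Scanning for consecutive runs:
  'i' x 1
  's' x 1
  'i' x 2
  's' x 1
  'i' x 2
RLE = "i1s1i2s1i2"


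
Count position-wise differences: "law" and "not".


Comparing character by character (same length = 3):
  Pos 0: 'l' vs 'n' !=
  Pos 1: 'a' vs 'o' !=
  Pos 2: 'w' vs 't' !=
Hamming distance = 3


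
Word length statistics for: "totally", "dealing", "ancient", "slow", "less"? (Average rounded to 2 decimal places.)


Lengths: "totally"=7, "dealing"=7, "ancient"=7, "slow"=4, "less"=4
Sum = 29, Count = 5
Average = 29/5 = 5.80
= avg=5.80, min=4, max=7


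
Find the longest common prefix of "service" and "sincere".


Word 1: "service"
Word 2: "sincere"
Comparing from start:
  Pos 0: 's' == 's'
  Pos 1: 'e' != 'i' (stop)
LCP = "s" (length 1)


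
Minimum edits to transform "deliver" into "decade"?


Word 1: "deliver" (length 7)
Word 2: "decade" (length 6)
One optimal edit sequence (insert/delete/substitute each cost 1):
  1. keep 'd'
  2. keep 'e'
  3. substitute 'l' -> 'c'  (+1)
  4. substitute 'i' -> 'a'  (+1)
  5. substitute 'v' -> 'd'  (+1)
  6. keep 'e'
  7. delete 'r'  (+1)
Total edit operations: 4
Edit distance = 4


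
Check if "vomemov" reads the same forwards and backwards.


Word: "vomemov"
Reversed: "vomemov"
Forward == Backward? vomemov == vomemov
Palindrome = Yes


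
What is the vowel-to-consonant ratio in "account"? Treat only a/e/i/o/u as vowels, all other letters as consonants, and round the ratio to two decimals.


Word: "account"
Vowels (a,e,i,o,u): 3
Consonants: 4
Ratio = 3/4
= 0.75


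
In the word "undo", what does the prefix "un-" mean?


Prefix: un-
As in: undo -> un- + do
Meaning = not / reverse


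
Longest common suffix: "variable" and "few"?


Word 1: "variable"
Word 2: "few"
Comparing from end:
  Pos -1: 'e' != 'w' (stop)
LCS = "" (length 0)


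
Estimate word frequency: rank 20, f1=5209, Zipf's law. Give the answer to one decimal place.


Zipf's law: f(r) = f(1) / r
f(1) = 5209
f(20) = 5209 / 20
= 260.5 occurrences


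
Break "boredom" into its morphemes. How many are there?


Word: "boredom"
Morphemes: bore | -dom
Each morpheme carries meaning
= 2 morphemes


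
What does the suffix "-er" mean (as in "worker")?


Suffix: -er
Example: worker (work + -er)
Meaning = one who / more


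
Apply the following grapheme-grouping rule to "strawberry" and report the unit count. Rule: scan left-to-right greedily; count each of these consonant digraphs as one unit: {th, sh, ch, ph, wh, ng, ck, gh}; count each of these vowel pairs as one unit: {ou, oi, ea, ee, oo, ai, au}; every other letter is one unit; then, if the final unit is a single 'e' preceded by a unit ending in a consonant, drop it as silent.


Word: "strawberry" (10 letters)
Left-to-right scan:
  [1] 's' (letter)
  [2] 't' (letter)
  [3] 'r' (letter)
  [4] 'a' (letter)
  [5] 'w' (letter)
  [6] 'b' (letter)
  [7] 'e' (letter)
  [8] 'r' (letter)
  [9] 'r' (letter)
  [10] 'y' (letter)
Units from scan: 10
Sound units = 10 units


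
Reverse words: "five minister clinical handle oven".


Original: "five minister clinical handle oven"
Words (1..n): five | minister | clinical | handle | oven
Reversed (n..1): oven | handle | clinical | minister | five
Result = "oven handle clinical minister five"


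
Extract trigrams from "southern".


Word: "southern" (length 8)
Number of trigrams = 8 - 3 + 1 = 6
  Position 0: "sou"
  Position 1: "out"
  Position 2: "uth"
  Position 3: "the"
  Position 4: "her"
  Position 5: "ern"
Trigrams = "sou", "out", "uth", "the", "her", "ern"


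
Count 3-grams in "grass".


Word: "grass" (length 5)
Number of 3-grams = length - 3 + 1 = 5 - 3 + 1
= 3


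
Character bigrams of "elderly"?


Word: "elderly" (length 7)
Number of bigrams = 7 - 2 + 1 = 6
  Position 0: "el"
  Position 1: "ld"
  Position 2: "de"
  Position 3: "er"
  Position 4: "rl"
  Position 5: "ly"
Bigrams = "el", "ld", "de", "er", "rl", "ly"


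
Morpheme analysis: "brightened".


Word: "brightened"
Morphemes: bright + -en + -ed
Each morpheme carries meaning
= 3 morphemes


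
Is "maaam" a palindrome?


Word: "maaam"
Reversed: "maaam"
Forward == Backward? maaam == maaam
Palindrome = Yes


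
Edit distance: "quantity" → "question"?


Word 1: "quantity" (length 8)
Word 2: "question" (length 8)
One optimal edit sequence (insert/delete/substitute each cost 1):
  1. keep 'q'
  2. keep 'u'
  3. substitute 'a' -> 'e'  (+1)
  4. substitute 'n' -> 's'  (+1)
  5. keep 't'
  6. keep 'i'
  7. substitute 't' -> 'o'  (+1)
  8. substitute 'y' -> 'n'  (+1)
Total edit operations: 4
Edit distance = 4


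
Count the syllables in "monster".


Word: "monster"
Syllable breakdown: mon | ster
Counting: 2 parts
= 2 syllables


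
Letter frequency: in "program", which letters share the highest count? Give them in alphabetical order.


Word: "program"
Letter counts:
  'a': 1
  'g': 1
  'm': 1
  'o': 1
  'p': 1
  'r': 2
Maximum count = 2
Most frequent = 'r' (2 times each)


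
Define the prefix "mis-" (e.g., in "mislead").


Prefix: mis-
As in: mislead -> mis- + lead
Meaning = wrongly


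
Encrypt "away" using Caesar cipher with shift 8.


Word: "away"
Shift: 8
Each letter → (letter + shift) mod 26:
  'a' (0) + 8 = 8 → 'i'
  'w' (22) + 8 = 4 → 'e'
  'a' (0) + 8 = 8 → 'i'
  'y' (24) + 8 = 6 → 'g'
Result = "ieig"


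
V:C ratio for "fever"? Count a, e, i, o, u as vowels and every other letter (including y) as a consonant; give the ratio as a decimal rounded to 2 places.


Word: "fever"
Vowels (a,e,i,o,u): 2
Consonants: 3
Ratio = 2/3
= 0.67


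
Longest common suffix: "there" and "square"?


Word 1: "there"
Word 2: "square"
Comparing from end:
  Pos -1: 'e' == 'e'
  Pos -2: 'r' == 'r'
  Pos -3: 'e' != 'a' (stop)
LCS = "re" (length 2)


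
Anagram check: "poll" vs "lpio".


Word 1: "poll" → sorted: llop
Word 2: "lpio" → sorted: ilop
Same letters? llop != ilop
Anagram = No


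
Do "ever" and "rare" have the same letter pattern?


Pattern of "ever": [0, 1, 0, 2]
Pattern of "rare": [0, 1, 0, 2]
Patterns match
Same pattern = Yes


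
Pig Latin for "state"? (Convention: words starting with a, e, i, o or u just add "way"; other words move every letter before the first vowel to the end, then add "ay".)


Word: "state"
Starts with consonant(s) → move to end, add 'ay'
Consonant cluster: "st"
Pig Latin = "atestay"


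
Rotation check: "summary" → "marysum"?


Word: "summary", Candidate: "marysum"
Method: check if candidate is substring of word+word
"summarysummary" contains "marysum"? Yes
Is rotation = Yes


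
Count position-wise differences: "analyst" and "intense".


Comparing character by character (same length = 7):
  Pos 0: 'a' vs 'i' !=
  Pos 1: 'n' vs 'n' =
  Pos 2: 'a' vs 't' !=
  Pos 3: 'l' vs 'e' !=
  Pos 4: 'y' vs 'n' !=
  Pos 5: 's' vs 's' =
  Pos 6: 't' vs 'e' !=
Hamming distance = 5


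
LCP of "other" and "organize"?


Word 1: "other"
Word 2: "organize"
Comparing from start:
  Pos 0: 'o' == 'o'
  Pos 1: 't' != 'r' (stop)
LCP = "o" (length 1)


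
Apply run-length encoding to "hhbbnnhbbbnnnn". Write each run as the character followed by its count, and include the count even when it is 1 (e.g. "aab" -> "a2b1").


String: "hhbbnnhbbbnnnn"
Scanning for consecutive runs:
  'h' x 2
  'b' x 2
  'n' x 2
  'h' x 1
  'b' x 3
  'n' x 4
RLE = "h2b2n2h1b3n4"


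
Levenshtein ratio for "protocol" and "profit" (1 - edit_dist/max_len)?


Word 1: "protocol" (length 8)
Word 2: "profit" (length 6)
One optimal edit sequence:
  1. keep 'p'
  2. keep 'r'
  3. delete 'o'  (+1)
  4. delete 't'  (+1)
  5. keep 'o'
  6. substitute 'c' -> 'f'  (+1)
  7. substitute 'o' -> 'i'  (+1)
  8. substitute 'l' -> 't'  (+1)
Edit distance = 5
Max length = max(8, 6) = 8
Similarity = 1 - 5/8
= 0.3750


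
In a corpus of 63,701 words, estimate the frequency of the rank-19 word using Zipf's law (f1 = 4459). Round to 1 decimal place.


Zipf's law: f(r) = f(1) / r
f(1) = 4459
f(19) = 4459 / 19
= 234.7 occurrences


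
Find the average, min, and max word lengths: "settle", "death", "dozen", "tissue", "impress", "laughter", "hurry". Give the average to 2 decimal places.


Lengths: "settle"=6, "death"=5, "dozen"=5, "tissue"=6, "impress"=7, "laughter"=8, "hurry"=5
Sum = 42, Count = 7
Average = 42/7 = 6.00
= avg=6.00, min=5, max=8


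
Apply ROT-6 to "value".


Word: "value"
Shift: 6
Each letter → (letter + shift) mod 26:
  'v' (21) + 6 = 1 → 'b'
  'a' (0) + 6 = 6 → 'g'
  'l' (11) + 6 = 17 → 'r'
  'u' (20) + 6 = 0 → 'a'
  'e' (4) + 6 = 10 → 'k'
Result = "bgrak"


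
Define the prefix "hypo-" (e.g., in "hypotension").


Prefix: hypo-
Example: hypotension (hypo- + tension)
Meaning = under / below normal


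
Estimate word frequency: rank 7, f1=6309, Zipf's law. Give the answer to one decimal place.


Zipf's law: f(r) = f(1) / r
f(1) = 6309
f(7) = 6309 / 7
= 901.3 occurrences


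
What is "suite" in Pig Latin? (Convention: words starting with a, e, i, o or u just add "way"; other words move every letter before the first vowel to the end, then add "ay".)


Word: "suite"
Starts with consonant(s) → move to end, add 'ay'
Consonant cluster: "s"
Pig Latin = "uitesay"


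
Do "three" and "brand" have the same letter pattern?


Pattern of "three": [0, 1, 2, 3, 3]
Pattern of "brand": [0, 1, 2, 3, 4]
Patterns do not match
Same pattern = No


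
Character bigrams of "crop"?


Word: "crop" (length 4)
Number of bigrams = 4 - 2 + 1 = 3
  Position 0: "cr"
  Position 1: "ro"
  Position 2: "op"
Bigrams = "cr", "ro", "op"


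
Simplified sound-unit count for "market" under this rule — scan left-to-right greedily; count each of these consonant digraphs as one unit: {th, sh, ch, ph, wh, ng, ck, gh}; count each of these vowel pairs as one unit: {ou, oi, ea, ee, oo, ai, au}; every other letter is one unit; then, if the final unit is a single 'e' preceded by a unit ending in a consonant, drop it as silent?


Word: "market" (6 letters)
Left-to-right scan:
  (1) 'm' (letter)
  (2) 'a' (letter)
  (3) 'r' (letter)
  (4) 'k' (letter)
  (5) 'e' (letter)
  (6) 't' (letter)
Units from scan: 6
Sound units = 6 units


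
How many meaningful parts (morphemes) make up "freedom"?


Word: "freedom"
Morphemes: free | -dom
Each morpheme carries meaning
= 2 morphemes


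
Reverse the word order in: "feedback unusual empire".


Original: "feedback unusual empire"
Words (1..n): feedback | unusual | empire
Reversed (n..1): empire | unusual | feedback
Result = "empire unusual feedback"


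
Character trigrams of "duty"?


Word: "duty" (length 4)
Number of trigrams = 4 - 3 + 1 = 2
  Position 0: "dut"
  Position 1: "uty"
Trigrams = "dut", "uty"


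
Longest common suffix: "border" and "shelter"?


Word 1: "border"
Word 2: "shelter"
Comparing from end:
  Pos -1: 'r' == 'r'
  Pos -2: 'e' == 'e'
  Pos -3: 'd' != 't' (stop)
LCS = "er" (length 2)


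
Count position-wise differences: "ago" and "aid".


Comparing character by character (same length = 3):
  Pos 0: 'a' vs 'a' =
  Pos 1: 'g' vs 'i' !=
  Pos 2: 'o' vs 'd' !=
Hamming distance = 2


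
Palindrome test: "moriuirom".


Word: "moriuirom"
Reversed: "moriuirom"
Forward == Backward? moriuirom == moriuirom
Palindrome = Yes


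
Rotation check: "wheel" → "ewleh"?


Word: "wheel", Candidate: "ewleh"
Method: check if candidate is substring of word+word
"wheelwheel" contains "ewleh"? No
Is rotation = No


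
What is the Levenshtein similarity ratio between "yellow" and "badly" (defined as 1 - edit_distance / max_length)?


Word 1: "yellow" (length 6)
Word 2: "badly" (length 5)
One optimal edit sequence:
  1. substitute 'y' -> 'b'  (+1)
  2. substitute 'e' -> 'a'  (+1)
  3. substitute 'l' -> 'd'  (+1)
  4. keep 'l'
  5. delete 'o'  (+1)
  6. substitute 'w' -> 'y'  (+1)
Edit distance = 5
Max length = max(6, 5) = 6
Similarity = 1 - 5/6
= 0.1667


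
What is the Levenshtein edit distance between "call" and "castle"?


Word 1: "call" (length 4)
Word 2: "castle" (length 6)
One optimal edit sequence (insert/delete/substitute each cost 1):
  1. keep 'c'
  2. keep 'a'
  3. insert 's'  (+1)
  4. insert 't'  (+1)
  5. keep 'l'
  6. substitute 'l' -> 'e'  (+1)
Total edit operations: 3
Edit distance = 3


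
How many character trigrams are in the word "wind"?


Word: "wind" (length 4)
Number of 3-grams = length - 3 + 1 = 4 - 3 + 1
= 2


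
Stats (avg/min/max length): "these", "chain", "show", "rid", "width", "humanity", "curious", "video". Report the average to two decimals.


Lengths: "these"=5, "chain"=5, "show"=4, "rid"=3, "width"=5, "humanity"=8, "curious"=7, "video"=5
Sum = 42, Count = 8
Average = 42/8 = 5.25
= avg=5.25, min=3, max=8


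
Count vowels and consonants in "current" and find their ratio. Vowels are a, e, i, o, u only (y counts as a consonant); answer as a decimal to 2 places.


Word: "current"
Vowels (a,e,i,o,u): 2
Consonants: 5
Ratio = 2/5
= 0.40


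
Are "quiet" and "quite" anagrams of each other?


Word 1: "quiet" → sorted: eiqtu
Word 2: "quite" → sorted: eiqtu
Same letters? eiqtu == eiqtu
Anagram = Yes


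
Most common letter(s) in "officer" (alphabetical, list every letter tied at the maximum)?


Word: "officer"
Letter counts:
  'c': 1
  'e': 1
  'f': 2
  'i': 1
  'o': 1
  'r': 1
Maximum count = 2
Most frequent = 'f' (2 times each)


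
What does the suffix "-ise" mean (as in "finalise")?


Suffix: -ise
As in: finalise -> final + -ise
Meaning = to make


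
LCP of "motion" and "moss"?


Word 1: "motion"
Word 2: "moss"
Comparing from start:
  Pos 0: 'm' == 'm'
  Pos 1: 'o' == 'o'
  Pos 2: 't' != 's' (stop)
LCP = "mo" (length 2)


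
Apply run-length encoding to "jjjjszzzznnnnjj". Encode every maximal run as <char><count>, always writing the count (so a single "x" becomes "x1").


String: "jjjjszzzznnnnjj"
Scanning for consecutive runs:
  'j' x 4
  's' x 1
  'z' x 4
  'n' x 4
  'j' x 2
RLE = "j4s1z4n4j2"


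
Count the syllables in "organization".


Word: "organization"
Syllable breakdown: or / gan / i / za / tion
Counting: 5 parts
= 5 syllables


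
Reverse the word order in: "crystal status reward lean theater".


Original: "crystal status reward lean theater"
Words (1..n): crystal | status | reward | lean | theater
Reversed (n..1): theater | lean | reward | status | crystal
Result = "theater lean reward status crystal"


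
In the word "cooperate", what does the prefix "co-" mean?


Prefix: co-
Example: cooperate (co- + operate)
Meaning = together


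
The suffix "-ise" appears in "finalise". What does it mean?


Suffix: -ise
Example: finalise = final + -ise
Meaning = to make


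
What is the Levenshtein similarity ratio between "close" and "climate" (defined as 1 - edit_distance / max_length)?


Word 1: "close" (length 5)
Word 2: "climate" (length 7)
One optimal edit sequence:
  1. keep 'c'
  2. keep 'l'
  3. insert 'i'  (+1)
  4. insert 'm'  (+1)
  5. substitute 'o' -> 'a'  (+1)
  6. substitute 's' -> 't'  (+1)
  7. keep 'e'
Edit distance = 4
Max length = max(5, 7) = 7
Similarity = 1 - 4/7
= 0.4286


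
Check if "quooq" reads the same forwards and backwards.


Word: "quooq"
Reversed: "qoouq"
Forward == Backward? quooq != qoouq
Palindrome = No


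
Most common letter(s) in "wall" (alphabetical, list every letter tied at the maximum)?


Word: "wall"
Letter counts:
  'a': 1
  'l': 2
  'w': 1
Maximum count = 2
Most frequent = 'l' (2 times each)


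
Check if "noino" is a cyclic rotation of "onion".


Word: "onion", Candidate: "noino"
Method: check if candidate is substring of word+word
"oniononion" contains "noino"? No
Is rotation = No


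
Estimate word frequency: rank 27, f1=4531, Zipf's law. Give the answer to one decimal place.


Zipf's law: f(r) = f(1) / r
f(1) = 4531
f(27) = 4531 / 27
= 167.8 occurrences


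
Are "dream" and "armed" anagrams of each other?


Word 1: "dream" → sorted: ademr
Word 2: "armed" → sorted: ademr
Same letters? ademr == ademr
Anagram = Yes


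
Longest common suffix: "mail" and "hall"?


Word 1: "mail"
Word 2: "hall"
Comparing from end:
  Pos -1: 'l' == 'l'
  Pos -2: 'i' != 'l' (stop)
LCS = "l" (length 1)


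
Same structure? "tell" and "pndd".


Pattern of "tell": [0, 1, 2, 2]
Pattern of "pndd": [0, 1, 2, 2]
Patterns match
Same pattern = Yes


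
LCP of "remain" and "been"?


Word 1: "remain"
Word 2: "been"
Comparing from start:
  Pos 0: 'r' != 'b' (stop)
LCP = "" (length 0)


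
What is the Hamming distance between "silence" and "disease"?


Comparing character by character (same length = 7):
  Pos 0: 's' vs 'd' !=
  Pos 1: 'i' vs 'i' =
  Pos 2: 'l' vs 's' !=
  Pos 3: 'e' vs 'e' =
  Pos 4: 'n' vs 'a' !=
  Pos 5: 'c' vs 's' !=
  Pos 6: 'e' vs 'e' =
Hamming distance = 4


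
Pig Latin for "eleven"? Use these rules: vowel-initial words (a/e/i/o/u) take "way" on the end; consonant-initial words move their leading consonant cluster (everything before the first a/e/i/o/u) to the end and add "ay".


Word: "eleven"
Starts with vowel → add 'way'
Pig Latin = "elevenway"


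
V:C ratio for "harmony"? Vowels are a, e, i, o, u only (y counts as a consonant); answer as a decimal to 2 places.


Word: "harmony"
Vowels (a,e,i,o,u): 2
Consonants: 5
Ratio = 2/5
= 0.40


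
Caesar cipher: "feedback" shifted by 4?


Word: "feedback"
Shift: 4
Each letter → (letter + shift) mod 26:
  'f' (5) + 4 = 9 → 'j'
  'e' (4) + 4 = 8 → 'i'
  'e' (4) + 4 = 8 → 'i'
  'd' (3) + 4 = 7 → 'h'
  'b' (1) + 4 = 5 → 'f'
  'a' (0) + 4 = 4 → 'e'
  'c' (2) + 4 = 6 → 'g'
  'k' (10) + 4 = 14 → 'o'
Result = "jiihfego"


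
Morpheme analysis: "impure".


Word: "impure"
Morphemes: im- | pure
Each morpheme carries meaning
= 2 morphemes


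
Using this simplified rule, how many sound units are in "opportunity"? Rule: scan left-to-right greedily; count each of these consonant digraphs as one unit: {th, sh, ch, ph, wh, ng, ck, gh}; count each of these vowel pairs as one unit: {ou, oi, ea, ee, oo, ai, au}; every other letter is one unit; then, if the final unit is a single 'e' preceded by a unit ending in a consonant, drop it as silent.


Word: "opportunity" (11 letters)
Left-to-right scan:
  1. 'o' (letter)
  2. 'p' (letter)
  3. 'p' (letter)
  4. 'o' (letter)
  5. 'r' (letter)
  6. 't' (letter)
  7. 'u' (letter)
  8. 'n' (letter)
  9. 'i' (letter)
  10. 't' (letter)
  11. 'y' (letter)
Units from scan: 11
Sound units = 11 units


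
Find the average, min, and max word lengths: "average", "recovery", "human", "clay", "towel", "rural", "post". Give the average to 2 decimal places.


Lengths: "average"=7, "recovery"=8, "human"=5, "clay"=4, "towel"=5, "rural"=5, "post"=4
Sum = 38, Count = 7
Average = 38/7 = 5.43
= avg=5.43, min=4, max=8


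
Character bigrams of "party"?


Word: "party" (length 5)
Number of bigrams = 5 - 2 + 1 = 4
  Position 0: "pa"
  Position 1: "ar"
  Position 2: "rt"
  Position 3: "ty"
Bigrams = "pa", "ar", "rt", "ty"


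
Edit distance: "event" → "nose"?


Word 1: "event" (length 5)
Word 2: "nose" (length 4)
One optimal edit sequence (insert/delete/substitute each cost 1):
  1. delete 'e'  (+1)
  2. substitute 'v' -> 'n'  (+1)
  3. substitute 'e' -> 'o'  (+1)
  4. substitute 'n' -> 's'  (+1)
  5. substitute 't' -> 'e'  (+1)
Total edit operations: 5
Edit distance = 5


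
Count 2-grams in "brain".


Word: "brain" (length 5)
Number of 2-grams = length - 2 + 1 = 5 - 2 + 1
= 4


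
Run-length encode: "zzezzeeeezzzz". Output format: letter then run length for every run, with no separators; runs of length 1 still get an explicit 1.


String: "zzezzeeeezzzz"
Scanning for consecutive runs:
  'z' x 2
  'e' x 1
  'z' x 2
  'e' x 4
  'z' x 4
RLE = "z2e1z2e4z4"


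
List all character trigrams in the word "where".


Word: "where" (length 5)
Number of trigrams = 5 - 3 + 1 = 3
  Position 0: "whe"
  Position 1: "her"
  Position 2: "ere"
Trigrams = "whe", "her", "ere"


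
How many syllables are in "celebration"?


Word: "celebration"
Syllable breakdown: cel | e | bra | tion
Counting: 4 parts
= 4 syllables


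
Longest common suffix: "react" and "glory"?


Word 1: "react"
Word 2: "glory"
Comparing from end:
  Pos -1: 't' != 'y' (stop)
LCS = "" (length 0)


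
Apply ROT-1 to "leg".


Word: "leg"
Shift: 1
Each letter → (letter + shift) mod 26:
  'l' (11) + 1 = 12 → 'm'
  'e' (4) + 1 = 5 → 'f'
  'g' (6) + 1 = 7 → 'h'
Result = "mfh"


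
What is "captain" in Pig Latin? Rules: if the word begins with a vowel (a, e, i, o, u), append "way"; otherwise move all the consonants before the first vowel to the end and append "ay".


Word: "captain"
Starts with consonant(s) → move to end, add 'ay'
Consonant cluster: "c"
Pig Latin = "aptaincay"


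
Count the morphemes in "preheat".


Word: "preheat"
Morphemes: pre- / heat
Each morpheme carries meaning
= 2 morphemes


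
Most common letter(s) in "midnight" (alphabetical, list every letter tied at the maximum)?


Word: "midnight"
Letter counts:
  'd': 1
  'g': 1
  'h': 1
  'i': 2
  'm': 1
  'n': 1
  't': 1
Maximum count = 2
Most frequent = 'i' (2 times each)


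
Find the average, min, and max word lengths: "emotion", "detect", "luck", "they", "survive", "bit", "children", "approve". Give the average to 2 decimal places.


Lengths: "emotion"=7, "detect"=6, "luck"=4, "they"=4, "survive"=7, "bit"=3, "children"=8, "approve"=7
Sum = 46, Count = 8
Average = 46/8 = 5.75
= avg=5.75, min=3, max=8


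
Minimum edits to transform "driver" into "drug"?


Word 1: "driver" (length 6)
Word 2: "drug" (length 4)
One optimal edit sequence (insert/delete/substitute each cost 1):
  1. keep 'd'
  2. keep 'r'
  3. delete 'i'  (+1)
  4. delete 'v'  (+1)
  5. substitute 'e' -> 'u'  (+1)
  6. substitute 'r' -> 'g'  (+1)
Total edit operations: 4
Edit distance = 4


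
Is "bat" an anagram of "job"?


Word 1: "job" → sorted: bjo
Word 2: "bat" → sorted: abt
Same letters? bjo != abt
Anagram = No


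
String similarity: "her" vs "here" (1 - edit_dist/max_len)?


Word 1: "her" (length 3)
Word 2: "here" (length 4)
One optimal edit sequence:
  1. keep 'h'
  2. keep 'e'
  3. keep 'r'
  4. insert 'e'  (+1)
Edit distance = 1
Max length = max(3, 4) = 4
Similarity = 1 - 1/4
= 0.7500


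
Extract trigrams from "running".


Word: "running" (length 7)
Number of trigrams = 7 - 3 + 1 = 5
  Position 0: "run"
  Position 1: "unn"
  Position 2: "nni"
  Position 3: "nin"
  Position 4: "ing"
Trigrams = "run", "unn", "nni", "nin", "ing"


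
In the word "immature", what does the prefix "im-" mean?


Prefix: im-
As in: immature -> im- + mature
Meaning = not / into


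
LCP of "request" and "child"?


Word 1: "request"
Word 2: "child"
Comparing from start:
  Pos 0: 'r' != 'c' (stop)
LCP = "" (length 0)


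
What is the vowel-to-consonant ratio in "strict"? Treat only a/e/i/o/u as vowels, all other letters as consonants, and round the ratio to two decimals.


Word: "strict"
Vowels (a,e,i,o,u): 1
Consonants: 5
Ratio = 1/5
= 0.20


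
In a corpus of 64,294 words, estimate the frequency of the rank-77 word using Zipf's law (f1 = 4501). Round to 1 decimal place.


Zipf's law: f(r) = f(1) / r
f(1) = 4501
f(77) = 4501 / 77
= 58.5 occurrences


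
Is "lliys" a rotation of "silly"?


Word: "silly", Candidate: "lliys"
Method: check if candidate is substring of word+word
"sillysilly" contains "lliys"? No
Is rotation = No


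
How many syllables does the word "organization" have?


Word: "organization"
Syllable breakdown: or · gan · i · za · tion
Counting: 5 parts
= 5 syllables


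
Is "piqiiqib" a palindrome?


Word: "piqiiqib"
Reversed: "biqiiqip"
Forward == Backward? piqiiqib != biqiiqip
Palindrome = No


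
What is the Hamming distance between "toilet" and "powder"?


Comparing character by character (same length = 6):
  Pos 0: 't' vs 'p' !=
  Pos 1: 'o' vs 'o' =
  Pos 2: 'i' vs 'w' !=
  Pos 3: 'l' vs 'd' !=
  Pos 4: 'e' vs 'e' =
  Pos 5: 't' vs 'r' !=
Hamming distance = 4


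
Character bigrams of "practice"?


Word: "practice" (length 8)
Number of bigrams = 8 - 2 + 1 = 7
  Position 0: "pr"
  Position 1: "ra"
  Position 2: "ac"
  Position 3: "ct"
  Position 4: "ti"
  Position 5: "ic"
  Position 6: "ce"
Bigrams = "pr", "ra", "ac", "ct", "ti", "ic", "ce"


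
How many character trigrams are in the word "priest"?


Word: "priest" (length 6)
Number of 3-grams = length - 3 + 1 = 6 - 3 + 1
= 4


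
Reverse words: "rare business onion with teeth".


Original: "rare business onion with teeth"
Words (1..n): rare | business | onion | with | teeth
Reversed (n..1): teeth | with | onion | business | rare
Result = "teeth with onion business rare"


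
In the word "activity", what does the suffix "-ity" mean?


Suffix: -ity
Example: activity (active + -ity, with a spelling change)
Meaning = quality of


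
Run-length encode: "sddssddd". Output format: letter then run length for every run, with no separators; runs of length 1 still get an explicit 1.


String: "sddssddd"
Scanning for consecutive runs:
  's' x 1
  'd' x 2
  's' x 2
  'd' x 3
RLE = "s1d2s2d3"


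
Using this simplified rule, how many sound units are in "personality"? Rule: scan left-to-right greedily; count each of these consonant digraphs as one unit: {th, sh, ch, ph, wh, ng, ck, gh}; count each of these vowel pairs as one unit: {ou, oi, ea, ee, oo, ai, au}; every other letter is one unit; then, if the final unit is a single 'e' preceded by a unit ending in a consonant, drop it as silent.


Word: "personality" (11 letters)
Left-to-right scan:
  1. 'p' (letter)
  2. 'e' (letter)
  3. 'r' (letter)
  4. 's' (letter)
  5. 'o' (letter)
  6. 'n' (letter)
  7. 'a' (letter)
  8. 'l' (letter)
  9. 'i' (letter)
  10. 't' (letter)
  11. 'y' (letter)
Units from scan: 11
Sound units = 11 units


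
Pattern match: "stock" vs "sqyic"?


Pattern of "stock": [0, 1, 2, 3, 4]
Pattern of "sqyic": [0, 1, 2, 3, 4]
Patterns match
Same pattern = Yes


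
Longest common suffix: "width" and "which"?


Word 1: "width"
Word 2: "which"
Comparing from end:
  Pos -1: 'h' == 'h'
  Pos -2: 't' != 'c' (stop)
LCS = "h" (length 1)


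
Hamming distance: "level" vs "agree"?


Comparing character by character (same length = 5):
  Pos 0: 'l' vs 'a' !=
  Pos 1: 'e' vs 'g' !=
  Pos 2: 'v' vs 'r' !=
  Pos 3: 'e' vs 'e' =
  Pos 4: 'l' vs 'e' !=
Hamming distance = 4


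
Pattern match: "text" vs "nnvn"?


Pattern of "text": [0, 1, 2, 0]
Pattern of "nnvn": [0, 0, 1, 0]
Patterns do not match
Same pattern = No


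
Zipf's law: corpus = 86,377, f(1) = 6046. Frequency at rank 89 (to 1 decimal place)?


Zipf's law: f(r) = f(1) / r
f(1) = 6046
f(89) = 6046 / 89
= 67.9 occurrences


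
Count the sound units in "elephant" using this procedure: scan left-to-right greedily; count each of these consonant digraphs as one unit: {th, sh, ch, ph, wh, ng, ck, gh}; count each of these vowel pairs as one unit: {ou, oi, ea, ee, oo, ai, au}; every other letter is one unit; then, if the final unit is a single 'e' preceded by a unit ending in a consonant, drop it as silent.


Word: "elephant" (8 letters)
Left-to-right scan:
  (1) 'e' (letter)
  (2) 'l' (letter)
  (3) 'e' (letter)
  (4) 'ph' (digraph)
  (5) 'a' (letter)
  (6) 'n' (letter)
  (7) 't' (letter)
Units from scan: 7
Sound units = 7 units


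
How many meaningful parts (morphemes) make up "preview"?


Word: "preview"
Morphemes: pre- | view
Each morpheme carries meaning
= 2 morphemes


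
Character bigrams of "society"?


Word: "society" (length 7)
Number of bigrams = 7 - 2 + 1 = 6
  Position 0: "so"
  Position 1: "oc"
  Position 2: "ci"
  Position 3: "ie"
  Position 4: "et"
  Position 5: "ty"
Bigrams = "so", "oc", "ci", "ie", "et", "ty"


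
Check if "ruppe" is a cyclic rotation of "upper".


Word: "upper", Candidate: "ruppe"
Method: check if candidate is substring of word+word
"upperupper" contains "ruppe"? Yes
Is rotation = Yes


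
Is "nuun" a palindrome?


Word: "nuun"
Reversed: "nuun"
Forward == Backward? nuun == nuun
Palindrome = Yes


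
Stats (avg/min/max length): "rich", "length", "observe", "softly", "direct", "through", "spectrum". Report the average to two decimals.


Lengths: "rich"=4, "length"=6, "observe"=7, "softly"=6, "direct"=6, "through"=7, "spectrum"=8
Sum = 44, Count = 7
Average = 44/7 = 6.29
= avg=6.29, min=4, max=8


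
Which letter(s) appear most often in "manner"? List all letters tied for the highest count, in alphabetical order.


Word: "manner"
Letter counts:
  'a': 1
  'e': 1
  'm': 1
  'n': 2
  'r': 1
Maximum count = 2
Most frequent = 'n' (2 times each)


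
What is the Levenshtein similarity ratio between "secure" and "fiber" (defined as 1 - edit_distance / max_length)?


Word 1: "secure" (length 6)
Word 2: "fiber" (length 5)
One optimal edit sequence:
  1. substitute 's' -> 'f'  (+1)
  2. substitute 'e' -> 'i'  (+1)
  3. substitute 'c' -> 'b'  (+1)
  4. substitute 'u' -> 'e'  (+1)
  5. keep 'r'
  6. delete 'e'  (+1)
Edit distance = 5
Max length = max(6, 5) = 6
Similarity = 1 - 5/6
= 0.1667


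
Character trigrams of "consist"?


Word: "consist" (length 7)
Number of trigrams = 7 - 3 + 1 = 5
  Position 0: "con"
  Position 1: "ons"
  Position 2: "nsi"
  Position 3: "sis"
  Position 4: "ist"
Trigrams = "con", "ons", "nsi", "sis", "ist"


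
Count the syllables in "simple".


Word: "simple"
Syllable breakdown: sim / ple
Counting: 2 parts
= 2 syllables


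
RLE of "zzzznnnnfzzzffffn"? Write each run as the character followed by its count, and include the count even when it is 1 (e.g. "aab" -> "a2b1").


String: "zzzznnnnfzzzffffn"
Scanning for consecutive runs:
  'z' x 4
  'n' x 4
  'f' x 1
  'z' x 3
  'f' x 4
  'n' x 1
RLE = "z4n4f1z3f4n1"


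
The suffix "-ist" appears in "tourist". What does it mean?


Suffix: -ist
As in: tourist -> tour + -ist
Meaning = one who practices


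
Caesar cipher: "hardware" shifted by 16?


Word: "hardware"
Shift: 16
Each letter → (letter + shift) mod 26:
  'h' (7) + 16 = 23 → 'x'
  'a' (0) + 16 = 16 → 'q'
  'r' (17) + 16 = 7 → 'h'
  'd' (3) + 16 = 19 → 't'
  'w' (22) + 16 = 12 → 'm'
  'a' (0) + 16 = 16 → 'q'
  'r' (17) + 16 = 7 → 'h'
  'e' (4) + 16 = 20 → 'u'
Result = "xqhtmqhu"


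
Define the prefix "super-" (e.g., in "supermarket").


Prefix: super-
Example: supermarket (super- + market)
Meaning = above / beyond


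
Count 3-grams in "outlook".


Word: "outlook" (length 7)
Number of 3-grams = length - 3 + 1 = 7 - 3 + 1
= 5


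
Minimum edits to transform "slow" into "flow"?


Word 1: "slow" (length 4)
Word 2: "flow" (length 4)
One optimal edit sequence (insert/delete/substitute each cost 1):
  1. substitute 's' -> 'f'  (+1)
  2. keep 'l'
  3. keep 'o'
  4. keep 'w'
Total edit operations: 1
Edit distance = 1


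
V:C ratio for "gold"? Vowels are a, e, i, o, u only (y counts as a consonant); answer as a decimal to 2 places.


Word: "gold"
Vowels (a,e,i,o,u): 1
Consonants: 3
Ratio = 1/3
= 0.33


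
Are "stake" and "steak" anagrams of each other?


Word 1: "stake" → sorted: aekst
Word 2: "steak" → sorted: aekst
Same letters? aekst == aekst
Anagram = Yes


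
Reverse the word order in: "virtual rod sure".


Original: "virtual rod sure"
Words (1..n): virtual | rod | sure
Reversed (n..1): sure | rod | virtual
Result = "sure rod virtual"


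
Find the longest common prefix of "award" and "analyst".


Word 1: "award"
Word 2: "analyst"
Comparing from start:
  Pos 0: 'a' == 'a'
  Pos 1: 'w' != 'n' (stop)
LCP = "a" (length 1)


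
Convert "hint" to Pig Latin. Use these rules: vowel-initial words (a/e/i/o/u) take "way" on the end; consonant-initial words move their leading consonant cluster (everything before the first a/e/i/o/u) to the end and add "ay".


Word: "hint"
Starts with consonant(s) → move to end, add 'ay'
Consonant cluster: "h"
Pig Latin = "inthay"


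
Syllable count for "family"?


Word: "family"
Syllable breakdown: fam | i | ly
Counting: 3 parts
= 3 syllables


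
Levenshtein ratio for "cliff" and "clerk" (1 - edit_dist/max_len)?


Word 1: "cliff" (length 5)
Word 2: "clerk" (length 5)
One optimal edit sequence:
  1. keep 'c'
  2. keep 'l'
  3. substitute 'i' -> 'e'  (+1)
  4. substitute 'f' -> 'r'  (+1)
  5. substitute 'f' -> 'k'  (+1)
Edit distance = 3
Max length = max(5, 5) = 5
Similarity = 1 - 3/5
= 0.4000


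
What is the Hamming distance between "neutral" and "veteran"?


Comparing character by character (same length = 7):
  Pos 0: 'n' vs 'v' !=
  Pos 1: 'e' vs 'e' =
  Pos 2: 'u' vs 't' !=
  Pos 3: 't' vs 'e' !=
  Pos 4: 'r' vs 'r' =
  Pos 5: 'a' vs 'a' =
  Pos 6: 'l' vs 'n' !=
Hamming distance = 4


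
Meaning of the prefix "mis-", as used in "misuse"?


Prefix: mis-
As in: misuse -> mis- + use
Meaning = wrongly
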